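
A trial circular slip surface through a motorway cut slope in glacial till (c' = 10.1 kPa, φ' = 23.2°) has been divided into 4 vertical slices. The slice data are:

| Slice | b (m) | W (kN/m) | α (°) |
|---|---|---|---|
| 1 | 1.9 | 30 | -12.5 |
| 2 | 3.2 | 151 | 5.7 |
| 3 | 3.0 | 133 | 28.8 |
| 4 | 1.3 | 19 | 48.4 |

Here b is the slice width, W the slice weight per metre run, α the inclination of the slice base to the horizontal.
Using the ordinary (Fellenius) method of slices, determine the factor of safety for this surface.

Ordinary method of slices: FS = Σ[c'·Δl_i + (W_i cosα_i)·tanφ'] / Σ W_i sinα_i, with Δl_i = b_i / cosα_i.
Slice 1: Δl = 1.9/cos(-12.5°) = 1.946 m; N'_1 = 30·cos(-12.5°) = 29.3; c'Δl = 19.66; W sinα = -6.5
Slice 2: Δl = 3.2/cos5.7° = 3.216 m; N'_2 = 151·cos5.7° = 150.3; c'Δl = 32.48; W sinα = 15.0
Slice 3: Δl = 3.0/cos28.8° = 3.423 m; N'_3 = 133·cos28.8° = 116.5; c'Δl = 34.58; W sinα = 64.1
Slice 4: Δl = 1.3/cos48.4° = 1.958 m; N'_4 = 19·cos48.4° = 12.6; c'Δl = 19.78; W sinα = 14.2
Σc'Δl = 106.5 kN/m; ΣN' = 308.7 kN/m; ΣW sinα = 86.8 kN/m
Resisting = 106.5 + 308.7·tan23.2° = 106.5 + 132.3 = 238.8 kN/m
FS = 238.8 / 86.8 = 2.752

FS = 2.75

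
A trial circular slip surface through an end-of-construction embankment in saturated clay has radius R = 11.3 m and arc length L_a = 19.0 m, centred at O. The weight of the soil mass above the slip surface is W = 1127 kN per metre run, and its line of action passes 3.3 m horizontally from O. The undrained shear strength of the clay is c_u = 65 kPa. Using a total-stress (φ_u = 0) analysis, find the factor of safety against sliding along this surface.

FS = 3.75

Taking moments about the centre O, the resisting moment is provided by the undrained shear strength acting along the arc:
M_R = c_u·L_a·R = 65·19.00·11.3 = 13955.5 kN·m/m
M_D = W·d = 1127·3.3 = 3719.1 kN·m/m
FS = M_R / M_D = 13955.5 / 3719.1 = 3.752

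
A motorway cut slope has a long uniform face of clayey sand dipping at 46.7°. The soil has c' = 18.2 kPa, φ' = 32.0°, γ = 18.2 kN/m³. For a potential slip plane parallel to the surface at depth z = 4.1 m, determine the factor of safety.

FS = 1.08

For an infinite slope with a slip plane parallel to the surface (no pore pressure): FS = [c' + γz cos²β tanφ'] / [γz sinβ cosβ].
γz = 18.2·4.1 = 74.62 kN/m²
Numerator = 18.2 + 74.62·cos²46.7°·tan32.0° = 18.2 + 74.62·0.4703·0.6249 = 40.131 kPa
Denominator = 74.62·sin46.7°·cos46.7° = 74.62·0.7278·0.6858 = 37.244 kPa
FS = 40.131 / 37.244 = 1.078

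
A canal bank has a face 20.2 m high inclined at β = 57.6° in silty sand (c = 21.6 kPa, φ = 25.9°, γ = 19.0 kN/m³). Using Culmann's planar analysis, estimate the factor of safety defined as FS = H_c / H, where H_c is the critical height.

FS = 1.15

H_c = (4c/γ) · sinβ cosφ / [1 − cos(β − φ)]
    = (4·21.6/19.0) · sin57.6°·cos25.9° / [1 − cos31.7°]
    = 4.547 · 0.7595 / 0.1492 = 23.15 m
FS = H_c / H = 23.15 / 20.2 = 1.146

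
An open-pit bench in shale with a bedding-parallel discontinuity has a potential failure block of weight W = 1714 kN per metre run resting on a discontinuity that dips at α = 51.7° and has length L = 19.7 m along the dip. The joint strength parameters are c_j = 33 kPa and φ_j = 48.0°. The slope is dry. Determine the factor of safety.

Resolving the block weight along and normal to the plane and applying the Mohr–Coulomb strength on the joint:
N' = W cosα = 1714·cos51.7° = 1062.3 kN/m
Driving force T = W sinα = 1714·sin51.7° = 1345.1 kN/m
Resisting force R = c_j·L + N'·tanφ_j = 33·19.7 + 1062.3·tan48.0° = 650.1 + 1179.8 = 1829.9 kN/m
FS = R / T = 1829.9 / 1345.1 = 1.360

FS = 1.36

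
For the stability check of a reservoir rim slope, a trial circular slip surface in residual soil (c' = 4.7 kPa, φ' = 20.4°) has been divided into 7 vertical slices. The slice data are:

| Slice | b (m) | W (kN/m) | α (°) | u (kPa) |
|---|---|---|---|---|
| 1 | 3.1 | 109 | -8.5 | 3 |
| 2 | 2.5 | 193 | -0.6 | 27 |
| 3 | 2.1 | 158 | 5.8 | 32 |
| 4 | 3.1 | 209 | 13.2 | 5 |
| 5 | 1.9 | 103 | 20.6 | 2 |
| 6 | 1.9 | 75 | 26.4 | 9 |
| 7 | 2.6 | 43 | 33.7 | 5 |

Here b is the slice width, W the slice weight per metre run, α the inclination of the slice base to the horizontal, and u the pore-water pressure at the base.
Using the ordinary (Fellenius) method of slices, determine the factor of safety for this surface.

Ordinary method of slices: FS = Σ[c'·Δl_i + (W_i cosα_i − u_i·Δl_i)·tanφ'] / Σ W_i sinα_i, with Δl_i = b_i / cosα_i.
Slice 1: Δl = 3.1/cos(-8.5°) = 3.134 m; N'_1 = 109·cos(-8.5°) − 3·3.134 = 98.4; c'Δl = 14.73; W sinα = -16.1
Slice 2: Δl = 2.5/cos(-0.6°) = 2.500 m; N'_2 = 193·cos(-0.6°) − 27·2.500 = 125.5; c'Δl = 11.75; W sinα = -2.0
Slice 3: Δl = 2.1/cos5.8° = 2.111 m; N'_3 = 158·cos5.8° − 32·2.111 = 89.6; c'Δl = 9.92; W sinα = 16.0
Slice 4: Δl = 3.1/cos13.2° = 3.184 m; N'_4 = 209·cos13.2° − 5·3.184 = 187.6; c'Δl = 14.97; W sinα = 47.7
Slice 5: Δl = 1.9/cos20.6° = 2.030 m; N'_5 = 103·cos20.6° − 2·2.030 = 92.4; c'Δl = 9.54; W sinα = 36.2
Slice 6: Δl = 1.9/cos26.4° = 2.121 m; N'_6 = 75·cos26.4° − 9·2.121 = 48.1; c'Δl = 9.97; W sinα = 33.3
Slice 7: Δl = 2.6/cos33.7° = 3.125 m; N'_7 = 43·cos33.7° − 5·3.125 = 20.1; c'Δl = 14.69; W sinα = 23.9
Σc'Δl = 85.6 kN/m; ΣN' = 661.7 kN/m; ΣW sinα = 139.0 kN/m
Resisting = 85.6 + 661.7·tan20.4° = 85.6 + 246.1 = 331.6 kN/m
FS = 331.6 / 139.0 = 2.386

FS = 2.39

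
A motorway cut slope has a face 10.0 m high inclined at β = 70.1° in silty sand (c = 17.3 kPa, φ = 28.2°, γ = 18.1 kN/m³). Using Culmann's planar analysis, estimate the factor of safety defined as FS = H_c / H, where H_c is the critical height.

FS = 1.24

H_c = (4c/γ) · sinβ cosφ / [1 − cos(β − φ)]
    = (4·17.3/18.1) · sin70.1°·cos28.2° / [1 − cos41.9°]
    = 3.823 · 0.8287 / 0.2557 = 12.39 m
FS = H_c / H = 12.39 / 10.0 = 1.239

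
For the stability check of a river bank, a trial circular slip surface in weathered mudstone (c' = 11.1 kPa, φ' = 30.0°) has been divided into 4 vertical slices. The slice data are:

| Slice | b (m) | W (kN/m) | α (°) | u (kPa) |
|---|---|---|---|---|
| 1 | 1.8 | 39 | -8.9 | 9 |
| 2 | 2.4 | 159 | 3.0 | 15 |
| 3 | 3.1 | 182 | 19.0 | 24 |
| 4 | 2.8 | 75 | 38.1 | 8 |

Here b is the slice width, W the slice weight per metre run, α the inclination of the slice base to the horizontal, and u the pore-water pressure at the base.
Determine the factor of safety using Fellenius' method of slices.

FS = 2.58

Ordinary method of slices: FS = Σ[c'·Δl_i + (W_i cosα_i − u_i·Δl_i)·tanφ'] / Σ W_i sinα_i, with Δl_i = b_i / cosα_i.
Slice 1: Δl = 1.8/cos(-8.9°) = 1.822 m; N'_1 = 39·cos(-8.9°) − 9·1.822 = 22.1; c'Δl = 20.22; W sinα = -6.0
Slice 2: Δl = 2.4/cos3.0° = 2.403 m; N'_2 = 159·cos3.0° − 15·2.403 = 122.7; c'Δl = 26.68; W sinα = 8.3
Slice 3: Δl = 3.1/cos19.0° = 3.279 m; N'_3 = 182·cos19.0° − 24·3.279 = 93.4; c'Δl = 36.39; W sinα = 59.3
Slice 4: Δl = 2.8/cos38.1° = 3.558 m; N'_4 = 75·cos38.1° − 8·3.558 = 30.6; c'Δl = 39.50; W sinα = 46.3
Σc'Δl = 122.8 kN/m; ΣN' = 268.8 kN/m; ΣW sinα = 107.8 kN/m
Resisting = 122.8 + 268.8·tan30.0° = 122.8 + 155.2 = 278.0 kN/m
FS = 278.0 / 107.8 = 2.578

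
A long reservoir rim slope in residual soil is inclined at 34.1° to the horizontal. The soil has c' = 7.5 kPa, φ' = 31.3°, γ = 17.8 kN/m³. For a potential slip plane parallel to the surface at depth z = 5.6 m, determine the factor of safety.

FS = 1.06

For an infinite slope with a slip plane parallel to the surface (no pore pressure): FS = [c' + γz cos²β tanφ'] / [γz sinβ cosβ].
γz = 17.8·5.6 = 99.68 kN/m²
Numerator = 7.5 + 99.68·cos²34.1°·tan31.3° = 7.5 + 99.68·0.6857·0.6080 = 49.057 kPa
Denominator = 99.68·sin34.1°·cos34.1° = 99.68·0.5606·0.8281 = 46.276 kPa
FS = 49.057 / 46.276 = 1.060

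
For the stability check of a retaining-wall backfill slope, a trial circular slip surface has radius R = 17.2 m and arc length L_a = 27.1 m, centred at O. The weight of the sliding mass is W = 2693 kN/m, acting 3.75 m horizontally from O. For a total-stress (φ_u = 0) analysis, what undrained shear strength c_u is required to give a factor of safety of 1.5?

c_u = 32.5 kPa

FS = c_u·L_a·R / (W·d), so c_u = FS·W·d / (L_a·R).
c_u = 1.5·2693·3.75 / (27.10·17.2) = 15148.1 / 466.12 = 32.50 kPa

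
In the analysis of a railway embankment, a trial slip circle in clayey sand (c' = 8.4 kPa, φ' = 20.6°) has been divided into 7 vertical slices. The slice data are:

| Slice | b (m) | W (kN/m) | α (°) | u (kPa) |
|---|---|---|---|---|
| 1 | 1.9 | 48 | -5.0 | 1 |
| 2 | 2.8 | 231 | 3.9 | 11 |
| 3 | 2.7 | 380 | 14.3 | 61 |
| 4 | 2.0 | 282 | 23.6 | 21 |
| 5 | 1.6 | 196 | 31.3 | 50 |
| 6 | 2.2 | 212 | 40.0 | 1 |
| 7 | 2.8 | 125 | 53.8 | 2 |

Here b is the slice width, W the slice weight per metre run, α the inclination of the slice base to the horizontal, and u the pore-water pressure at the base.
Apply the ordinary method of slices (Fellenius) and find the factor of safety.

Ordinary method of slices: FS = Σ[c'·Δl_i + (W_i cosα_i − u_i·Δl_i)·tanφ'] / Σ W_i sinα_i, with Δl_i = b_i / cosα_i.
Slice 1: Δl = 1.9/cos(-5.0°) = 1.907 m; N'_1 = 48·cos(-5.0°) − 1·1.907 = 45.9; c'Δl = 16.02; W sinα = -4.2
Slice 2: Δl = 2.8/cos3.9° = 2.806 m; N'_2 = 231·cos3.9° − 11·2.806 = 199.6; c'Δl = 23.57; W sinα = 15.7
Slice 3: Δl = 2.7/cos14.3° = 2.786 m; N'_3 = 380·cos14.3° − 61·2.786 = 198.3; c'Δl = 23.41; W sinα = 93.9
Slice 4: Δl = 2.0/cos23.6° = 2.183 m; N'_4 = 282·cos23.6° − 21·2.183 = 212.6; c'Δl = 18.33; W sinα = 112.9
Slice 5: Δl = 1.6/cos31.3° = 1.873 m; N'_5 = 196·cos31.3° − 50·1.873 = 73.8; c'Δl = 15.73; W sinα = 101.8
Slice 6: Δl = 2.2/cos40.0° = 2.872 m; N'_6 = 212·cos40.0° − 1·2.872 = 159.5; c'Δl = 24.12; W sinα = 136.3
Slice 7: Δl = 2.8/cos53.8° = 4.741 m; N'_7 = 125·cos53.8° − 2·4.741 = 64.3; c'Δl = 39.82; W sinα = 100.9
Σc'Δl = 161.0 kN/m; ΣN' = 954.1 kN/m; ΣW sinα = 557.3 kN/m
Resisting = 161.0 + 954.1·tan20.6° = 161.0 + 358.6 = 519.6 kN/m
FS = 519.6 / 557.3 = 0.932

FS = 0.93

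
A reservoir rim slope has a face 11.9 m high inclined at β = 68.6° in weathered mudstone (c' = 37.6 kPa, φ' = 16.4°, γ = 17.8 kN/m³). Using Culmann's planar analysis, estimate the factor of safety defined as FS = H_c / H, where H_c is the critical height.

FS = 1.64

H_c = (4c'/γ) · sinβ cosφ' / [1 − cos(β − φ')]
    = (4·37.6/17.8) · sin68.6°·cos16.4° / [1 − cos52.2°]
    = 8.449 · 0.8932 / 0.3871 = 19.50 m
FS = H_c / H = 19.50 / 11.9 = 1.638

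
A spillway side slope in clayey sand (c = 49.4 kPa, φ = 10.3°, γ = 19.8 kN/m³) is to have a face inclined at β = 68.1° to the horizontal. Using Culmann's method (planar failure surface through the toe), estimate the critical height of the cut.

Culmann's analysis gives the critical failure plane at α_cr = (β + φ)/2 = (68.1 + 10.3)/2 = 39.2°, and the critical height
H_c = (4c/γ) · sinβ cosφ / [1 − cos(β − φ)]
    = (4·49.4/19.8) · sin68.1°·cos10.3° / [1 − cos(57.8°)]
    = 9.980 · 0.9278·0.9839 / [1 − 0.5329]
    = 9.980 · 0.9129 / 0.4671
    = 19.50 m

H_c = 19.50 m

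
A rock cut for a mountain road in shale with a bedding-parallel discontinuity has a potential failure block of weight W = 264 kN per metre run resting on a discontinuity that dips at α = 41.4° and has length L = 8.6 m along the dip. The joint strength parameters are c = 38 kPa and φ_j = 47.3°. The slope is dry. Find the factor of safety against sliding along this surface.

FS = 3.10

Resolving the block weight along and normal to the plane and applying the Mohr–Coulomb strength on the joint:
N' = W cosα = 264·cos41.4° = 198.0 kN/m
Driving force T = W sinα = 264·sin41.4° = 174.6 kN/m
Resisting force R = c·L + N'·tanφ_j = 38·8.6 + 198.0·tan47.3° = 326.8 + 214.6 = 541.4 kN/m
FS = R / T = 541.4 / 174.6 = 3.101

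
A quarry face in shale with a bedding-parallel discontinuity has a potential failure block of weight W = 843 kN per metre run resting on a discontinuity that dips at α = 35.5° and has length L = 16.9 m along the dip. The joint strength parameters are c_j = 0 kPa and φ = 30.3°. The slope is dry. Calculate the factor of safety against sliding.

FS = 0.82

Resolving the block weight along and normal to the plane and applying the Mohr–Coulomb strength on the joint:
N' = W cosα = 843·cos35.5° = 686.3 kN/m
Driving force T = W sinα = 843·sin35.5° = 489.5 kN/m
Resisting force R = c_j·L + N'·tanφ = 0·16.9 + 686.3·tan30.3° = 0.0 + 401.0 = 401.0 kN/m
FS = R / T = 401.0 / 489.5 = 0.819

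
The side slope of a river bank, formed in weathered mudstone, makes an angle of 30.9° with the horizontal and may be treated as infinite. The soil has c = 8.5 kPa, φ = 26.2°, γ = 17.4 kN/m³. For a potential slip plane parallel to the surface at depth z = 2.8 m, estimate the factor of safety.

FS = 1.22

For an infinite slope with a slip plane parallel to the surface (no pore pressure): FS = [c + γz cos²β tanφ] / [γz sinβ cosβ].
γz = 17.4·2.8 = 48.72 kN/m²
Numerator = 8.5 + 48.72·cos²30.9°·tan26.2° = 8.5 + 48.72·0.7363·0.4921 = 26.151 kPa
Denominator = 48.72·sin30.9°·cos30.9° = 48.72·0.5135·0.8581 = 21.469 kPa
FS = 26.151 / 21.469 = 1.218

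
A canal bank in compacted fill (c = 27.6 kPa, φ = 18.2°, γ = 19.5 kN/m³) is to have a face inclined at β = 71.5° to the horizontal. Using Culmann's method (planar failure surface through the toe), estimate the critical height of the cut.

Culmann's analysis gives the critical failure plane at α_cr = (β + φ)/2 = (71.5 + 18.2)/2 = 44.9°, and the critical height
H_c = (4c/γ) · sinβ cosφ / [1 − cos(β − φ)]
    = (4·27.6/19.5) · sin71.5°·cos18.2° / [1 − cos(53.3°)]
    = 5.662 · 0.9483·0.9500 / [1 − 0.5976]
    = 5.662 · 0.9009 / 0.4024
    = 12.68 m

H_c = 12.68 m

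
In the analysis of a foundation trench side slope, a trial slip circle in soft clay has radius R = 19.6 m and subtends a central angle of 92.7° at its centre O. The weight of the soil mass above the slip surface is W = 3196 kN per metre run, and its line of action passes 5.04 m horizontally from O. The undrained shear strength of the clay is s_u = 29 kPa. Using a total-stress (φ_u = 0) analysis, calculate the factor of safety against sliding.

Taking moments about the centre O, the resisting moment is provided by the undrained shear strength acting along the arc:
Arc length L_a = R·θ = 19.6·(92.7°·π/180) = 19.6·1.6179 = 31.71 m
M_R = s_u·L_a·R = 29·31.71·19.6 = 18024.7 kN·m/m
M_D = W·d = 3196·5.04 = 16107.8 kN·m/m
FS = M_R / M_D = 18024.7 / 16107.8 = 1.119

FS = 1.12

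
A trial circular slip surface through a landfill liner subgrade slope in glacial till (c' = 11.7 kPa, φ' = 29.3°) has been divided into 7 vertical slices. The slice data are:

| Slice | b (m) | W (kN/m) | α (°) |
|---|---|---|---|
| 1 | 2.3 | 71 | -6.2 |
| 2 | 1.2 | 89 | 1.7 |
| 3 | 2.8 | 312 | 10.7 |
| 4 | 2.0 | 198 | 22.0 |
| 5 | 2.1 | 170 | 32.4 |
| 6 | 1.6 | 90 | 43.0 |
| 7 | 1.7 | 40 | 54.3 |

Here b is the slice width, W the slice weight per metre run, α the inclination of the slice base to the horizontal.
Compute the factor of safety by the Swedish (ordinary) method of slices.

Ordinary method of slices: FS = Σ[c'·Δl_i + (W_i cosα_i)·tanφ'] / Σ W_i sinα_i, with Δl_i = b_i / cosα_i.
Slice 1: Δl = 2.3/cos(-6.2°) = 2.314 m; N'_1 = 71·cos(-6.2°) = 70.6; c'Δl = 27.07; W sinα = -7.7
Slice 2: Δl = 1.2/cos1.7° = 1.201 m; N'_2 = 89·cos1.7° = 89.0; c'Δl = 14.05; W sinα = 2.6
Slice 3: Δl = 2.8/cos10.7° = 2.850 m; N'_3 = 312·cos10.7° = 306.6; c'Δl = 33.34; W sinα = 57.9
Slice 4: Δl = 2.0/cos22.0° = 2.157 m; N'_4 = 198·cos22.0° = 183.6; c'Δl = 25.24; W sinα = 74.2
Slice 5: Δl = 2.1/cos32.4° = 2.487 m; N'_5 = 170·cos32.4° = 143.5; c'Δl = 29.10; W sinα = 91.1
Slice 6: Δl = 1.6/cos43.0° = 2.188 m; N'_6 = 90·cos43.0° = 65.8; c'Δl = 25.60; W sinα = 61.4
Slice 7: Δl = 1.7/cos54.3° = 2.913 m; N'_7 = 40·cos54.3° = 23.3; c'Δl = 34.08; W sinα = 32.5
Σc'Δl = 188.5 kN/m; ΣN' = 882.4 kN/m; ΣW sinα = 312.0 kN/m
Resisting = 188.5 + 882.4·tan29.3° = 188.5 + 495.2 = 683.7 kN/m
FS = 683.7 / 312.0 = 2.191

FS = 2.19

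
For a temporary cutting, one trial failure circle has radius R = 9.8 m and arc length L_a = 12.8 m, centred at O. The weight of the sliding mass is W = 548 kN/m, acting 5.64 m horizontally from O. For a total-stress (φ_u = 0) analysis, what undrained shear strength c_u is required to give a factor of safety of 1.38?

c_u = 34.0 kPa

FS = c_u·L_a·R / (W·d), so c_u = FS·W·d / (L_a·R).
c_u = 1.38·548·5.64 / (12.80·9.8) = 4265.2 / 125.44 = 34.00 kPa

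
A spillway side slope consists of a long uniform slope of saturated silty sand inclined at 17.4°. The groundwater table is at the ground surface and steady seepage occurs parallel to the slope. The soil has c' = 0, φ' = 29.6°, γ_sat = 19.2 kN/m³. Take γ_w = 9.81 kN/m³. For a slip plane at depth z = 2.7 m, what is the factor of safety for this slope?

With seepage parallel to the slope and the water table at the surface, the effective normal stress on the slip plane uses the buoyant unit weight γ' = γ_sat − γ_w while the driving shear stress uses γ_sat:
FS = [c' + γ' z cos²β tanφ'] / [γ_sat z sinβ cosβ]
(For c' = 0 this reduces to FS = (γ'/γ_sat)·tanφ'/tanβ.)
γ' = 19.2 − 9.81 = 9.39 kN/m³
Numerator = 0.0 + 9.39·2.7·cos²17.4°·tan29.6° = 0.0 + 9.39·2.7·0.9106·0.5681 = 13.115 kPa
Denominator = 19.2·2.7·sin17.4°·cos17.4° = 19.2·2.7·0.2990·0.9542 = 14.793 kPa
FS = 13.115 / 14.793 = 0.887

FS = 0.89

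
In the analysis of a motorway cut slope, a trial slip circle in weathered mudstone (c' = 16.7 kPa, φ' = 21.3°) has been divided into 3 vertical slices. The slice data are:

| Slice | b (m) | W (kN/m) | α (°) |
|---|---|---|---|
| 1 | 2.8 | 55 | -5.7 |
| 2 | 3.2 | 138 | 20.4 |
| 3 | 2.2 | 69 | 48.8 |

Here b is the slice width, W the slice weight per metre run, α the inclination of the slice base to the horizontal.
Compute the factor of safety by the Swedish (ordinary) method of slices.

Ordinary method of slices: FS = Σ[c'·Δl_i + (W_i cosα_i)·tanφ'] / Σ W_i sinα_i, with Δl_i = b_i / cosα_i.
Slice 1: Δl = 2.8/cos(-5.7°) = 2.814 m; N'_1 = 55·cos(-5.7°) = 54.7; c'Δl = 46.99; W sinα = -5.5
Slice 2: Δl = 3.2/cos20.4° = 3.414 m; N'_2 = 138·cos20.4° = 129.3; c'Δl = 57.02; W sinα = 48.1
Slice 3: Δl = 2.2/cos48.8° = 3.340 m; N'_3 = 69·cos48.8° = 45.4; c'Δl = 55.78; W sinα = 51.9
Σc'Δl = 159.8 kN/m; ΣN' = 229.5 kN/m; ΣW sinα = 94.6 kN/m
Resisting = 159.8 + 229.5·tan21.3° = 159.8 + 89.5 = 249.3 kN/m
FS = 249.3 / 94.6 = 2.636

FS = 2.64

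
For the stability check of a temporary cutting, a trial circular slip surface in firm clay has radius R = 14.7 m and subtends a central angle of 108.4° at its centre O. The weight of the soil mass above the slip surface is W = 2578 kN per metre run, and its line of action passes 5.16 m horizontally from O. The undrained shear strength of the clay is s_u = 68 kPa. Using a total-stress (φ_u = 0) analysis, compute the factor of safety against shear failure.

Taking moments about the centre O, the resisting moment is provided by the undrained shear strength acting along the arc:
Arc length L_a = R·θ = 14.7·(108.4°·π/180) = 14.7·1.8919 = 27.81 m
M_R = s_u·L_a·R = 68·27.81·14.7 = 27800.3 kN·m/m
M_D = W·d = 2578·5.16 = 13302.5 kN·m/m
FS = M_R / M_D = 27800.3 / 13302.5 = 2.090

FS = 2.09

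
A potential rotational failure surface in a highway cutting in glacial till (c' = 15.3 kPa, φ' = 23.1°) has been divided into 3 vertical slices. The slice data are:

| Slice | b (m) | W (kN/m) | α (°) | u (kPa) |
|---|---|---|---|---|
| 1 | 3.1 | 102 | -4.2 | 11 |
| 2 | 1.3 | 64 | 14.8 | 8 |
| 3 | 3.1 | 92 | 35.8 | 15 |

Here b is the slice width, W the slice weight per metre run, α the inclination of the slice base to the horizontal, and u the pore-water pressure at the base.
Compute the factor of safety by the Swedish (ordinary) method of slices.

FS = 2.94

Ordinary method of slices: FS = Σ[c'·Δl_i + (W_i cosα_i − u_i·Δl_i)·tanφ'] / Σ W_i sinα_i, with Δl_i = b_i / cosα_i.
Slice 1: Δl = 3.1/cos(-4.2°) = 3.108 m; N'_1 = 102·cos(-4.2°) − 11·3.108 = 67.5; c'Δl = 47.56; W sinα = -7.5
Slice 2: Δl = 1.3/cos14.8° = 1.345 m; N'_2 = 64·cos14.8° − 8·1.345 = 51.1; c'Δl = 20.57; W sinα = 16.3
Slice 3: Δl = 3.1/cos35.8° = 3.822 m; N'_3 = 92·cos35.8° − 15·3.822 = 17.3; c'Δl = 58.48; W sinα = 53.8
Σc'Δl = 126.6 kN/m; ΣN' = 135.9 kN/m; ΣW sinα = 62.7 kN/m
Resisting = 126.6 + 135.9·tan23.1° = 126.6 + 58.0 = 184.6 kN/m
FS = 184.6 / 62.7 = 2.944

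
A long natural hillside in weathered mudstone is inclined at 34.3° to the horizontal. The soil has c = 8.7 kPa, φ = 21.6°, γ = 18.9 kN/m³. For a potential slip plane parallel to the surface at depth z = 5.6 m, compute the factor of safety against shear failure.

FS = 0.76

For an infinite slope with a slip plane parallel to the surface (no pore pressure): FS = [c + γz cos²β tanφ] / [γz sinβ cosβ].
γz = 18.9·5.6 = 105.84 kN/m²
Numerator = 8.7 + 105.84·cos²34.3°·tan21.6° = 8.7 + 105.84·0.6824·0.3959 = 37.298 kPa
Denominator = 105.84·sin34.3°·cos34.3° = 105.84·0.5635·0.8261 = 49.271 kPa
FS = 37.298 / 49.271 = 0.757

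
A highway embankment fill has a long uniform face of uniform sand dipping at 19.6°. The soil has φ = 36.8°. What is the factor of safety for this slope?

FS = 2.10

For a dry cohesionless infinite slope the factor of safety is FS = tanφ / tanβ.
FS = tan36.8° / tan19.6° = 0.7481 / 0.3561 = 2.101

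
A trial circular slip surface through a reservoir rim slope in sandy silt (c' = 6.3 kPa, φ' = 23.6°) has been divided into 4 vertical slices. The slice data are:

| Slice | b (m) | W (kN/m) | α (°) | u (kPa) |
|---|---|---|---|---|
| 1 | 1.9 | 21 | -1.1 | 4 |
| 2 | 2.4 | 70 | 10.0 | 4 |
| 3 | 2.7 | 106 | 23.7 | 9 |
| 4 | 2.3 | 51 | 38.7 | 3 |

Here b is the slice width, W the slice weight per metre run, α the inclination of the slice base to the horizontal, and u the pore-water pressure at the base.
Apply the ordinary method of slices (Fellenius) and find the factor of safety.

FS = 1.63

Ordinary method of slices: FS = Σ[c'·Δl_i + (W_i cosα_i − u_i·Δl_i)·tanφ'] / Σ W_i sinα_i, with Δl_i = b_i / cosα_i.
Slice 1: Δl = 1.9/cos(-1.1°) = 1.900 m; N'_1 = 21·cos(-1.1°) − 4·1.900 = 13.4; c'Δl = 11.97; W sinα = -0.4
Slice 2: Δl = 2.4/cos10.0° = 2.437 m; N'_2 = 70·cos10.0° − 4·2.437 = 59.2; c'Δl = 15.35; W sinα = 12.2
Slice 3: Δl = 2.7/cos23.7° = 2.949 m; N'_3 = 106·cos23.7° − 9·2.949 = 70.5; c'Δl = 18.58; W sinα = 42.6
Slice 4: Δl = 2.3/cos38.7° = 2.947 m; N'_4 = 51·cos38.7° − 3·2.947 = 31.0; c'Δl = 18.57; W sinα = 31.9
Σc'Δl = 64.5 kN/m; ΣN' = 174.1 kN/m; ΣW sinα = 86.2 kN/m
Resisting = 64.5 + 174.1·tan23.6° = 64.5 + 76.0 = 140.5 kN/m
FS = 140.5 / 86.2 = 1.629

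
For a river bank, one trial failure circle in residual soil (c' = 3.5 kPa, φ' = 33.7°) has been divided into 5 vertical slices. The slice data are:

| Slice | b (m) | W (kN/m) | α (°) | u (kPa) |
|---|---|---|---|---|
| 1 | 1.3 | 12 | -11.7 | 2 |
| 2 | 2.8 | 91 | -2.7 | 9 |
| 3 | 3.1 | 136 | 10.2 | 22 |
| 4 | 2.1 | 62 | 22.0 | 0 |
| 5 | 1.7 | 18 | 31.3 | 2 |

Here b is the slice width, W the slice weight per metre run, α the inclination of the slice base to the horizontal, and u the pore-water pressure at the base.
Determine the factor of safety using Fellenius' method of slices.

FS = 3.59

Ordinary method of slices: FS = Σ[c'·Δl_i + (W_i cosα_i − u_i·Δl_i)·tanφ'] / Σ W_i sinα_i, with Δl_i = b_i / cosα_i.
Slice 1: Δl = 1.3/cos(-11.7°) = 1.328 m; N'_1 = 12·cos(-11.7°) − 2·1.328 = 9.1; c'Δl = 4.65; W sinα = -2.4
Slice 2: Δl = 2.8/cos(-2.7°) = 2.803 m; N'_2 = 91·cos(-2.7°) − 9·2.803 = 65.7; c'Δl = 9.81; W sinα = -4.3
Slice 3: Δl = 3.1/cos10.2° = 3.150 m; N'_3 = 136·cos10.2° − 22·3.150 = 64.6; c'Δl = 11.02; W sinα = 24.1
Slice 4: Δl = 2.1/cos22.0° = 2.265 m; N'_4 = 62·cos22.0° − 0·2.265 = 57.5; c'Δl = 7.93; W sinα = 23.2
Slice 5: Δl = 1.7/cos31.3° = 1.990 m; N'_5 = 18·cos31.3° − 2·1.990 = 11.4; c'Δl = 6.96; W sinα = 9.4
Σc'Δl = 40.4 kN/m; ΣN' = 208.2 kN/m; ΣW sinα = 49.9 kN/m
Resisting = 40.4 + 208.2·tan33.7° = 40.4 + 138.9 = 179.2 kN/m
FS = 179.2 / 49.9 = 3.589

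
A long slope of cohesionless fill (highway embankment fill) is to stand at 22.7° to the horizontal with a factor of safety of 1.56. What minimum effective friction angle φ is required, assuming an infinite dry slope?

φ = 33.1°

FS = tanφ/tanβ ⇒ tanφ = FS · tanβ = 1.56 · tan22.7° = 0.6526
φ = arctan(0.6526) = 33.13°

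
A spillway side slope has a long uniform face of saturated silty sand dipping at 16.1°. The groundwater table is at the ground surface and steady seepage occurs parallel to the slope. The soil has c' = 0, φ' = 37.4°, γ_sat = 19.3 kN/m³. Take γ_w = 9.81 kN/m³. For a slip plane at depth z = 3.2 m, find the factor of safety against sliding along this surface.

With seepage parallel to the slope and the water table at the surface, the effective normal stress on the slip plane uses the buoyant unit weight γ' = γ_sat − γ_w while the driving shear stress uses γ_sat:
FS = [c' + γ' z cos²β tanφ'] / [γ_sat z sinβ cosβ]
(For c' = 0 this reduces to FS = (γ'/γ_sat)·tanφ'/tanβ.)
γ' = 19.3 − 9.81 = 9.49 kN/m³
Numerator = 0.0 + 9.49·3.2·cos²16.1°·tan37.4° = 0.0 + 9.49·3.2·0.9231·0.7646 = 21.433 kPa
Denominator = 19.3·3.2·sin16.1°·cos16.1° = 19.3·3.2·0.2773·0.9608 = 16.455 kPa
FS = 21.433 / 16.455 = 1.302

FS = 1.30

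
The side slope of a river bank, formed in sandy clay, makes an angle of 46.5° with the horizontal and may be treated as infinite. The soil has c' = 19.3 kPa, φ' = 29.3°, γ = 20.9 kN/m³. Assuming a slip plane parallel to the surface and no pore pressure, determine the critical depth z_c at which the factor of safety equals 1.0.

z_c = 3.96 m

Setting FS = 1.00 in FS = [c' + γz cos²β tanφ'] / [γz sinβ cosβ] and solving for z:
z = c' / [γ cosβ (FS·sinβ − cosβ·tanφ')]
  = 19.3 / [20.9·cos46.5°·(1.00·sin46.5° − cos46.5°·tan29.3°)]
  = 19.3 / [20.9·0.6884·(1.00·0.7254 − 0.6884·0.5612)]
  = 19.3 / 4.8783 = 3.956 m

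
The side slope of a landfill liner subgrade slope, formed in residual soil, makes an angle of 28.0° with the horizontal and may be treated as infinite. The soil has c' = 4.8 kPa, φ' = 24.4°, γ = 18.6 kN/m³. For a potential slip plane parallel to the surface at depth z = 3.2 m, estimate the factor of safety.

For an infinite slope with a slip plane parallel to the surface (no pore pressure): FS = [c' + γz cos²β tanφ'] / [γz sinβ cosβ].
γz = 18.6·3.2 = 59.52 kN/m²
Numerator = 4.8 + 59.52·cos²28.0°·tan24.4° = 4.8 + 59.52·0.7796·0.4536 = 25.849 kPa
Denominator = 59.52·sin28.0°·cos28.0° = 59.52·0.4695·0.8829 = 24.672 kPa
FS = 25.849 / 24.672 = 1.048

FS = 1.05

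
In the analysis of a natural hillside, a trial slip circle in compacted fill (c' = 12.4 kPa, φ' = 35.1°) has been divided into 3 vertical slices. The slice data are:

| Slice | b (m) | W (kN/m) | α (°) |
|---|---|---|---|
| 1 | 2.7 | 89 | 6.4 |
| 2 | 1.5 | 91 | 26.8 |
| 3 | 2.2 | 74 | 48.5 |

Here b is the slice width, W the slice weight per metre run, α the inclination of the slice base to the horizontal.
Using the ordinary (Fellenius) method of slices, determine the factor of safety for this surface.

Ordinary method of slices: FS = Σ[c'·Δl_i + (W_i cosα_i)·tanφ'] / Σ W_i sinα_i, with Δl_i = b_i / cosα_i.
Slice 1: Δl = 2.7/cos6.4° = 2.717 m; N'_1 = 89·cos6.4° = 88.4; c'Δl = 33.69; W sinα = 9.9
Slice 2: Δl = 1.5/cos26.8° = 1.681 m; N'_2 = 91·cos26.8° = 81.2; c'Δl = 20.84; W sinα = 41.0
Slice 3: Δl = 2.2/cos48.5° = 3.320 m; N'_3 = 74·cos48.5° = 49.0; c'Δl = 41.17; W sinα = 55.4
Σc'Δl = 95.7 kN/m; ΣN' = 218.7 kN/m; ΣW sinα = 106.4 kN/m
Resisting = 95.7 + 218.7·tan35.1° = 95.7 + 153.7 = 249.4 kN/m
FS = 249.4 / 106.4 = 2.345

FS = 2.34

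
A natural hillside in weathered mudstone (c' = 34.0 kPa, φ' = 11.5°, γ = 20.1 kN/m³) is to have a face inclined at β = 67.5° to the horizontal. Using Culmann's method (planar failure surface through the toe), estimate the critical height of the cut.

Culmann's analysis gives the critical failure plane at α_cr = (β + φ')/2 = (67.5 + 11.5)/2 = 39.5°, and the critical height
H_c = (4c'/γ) · sinβ cosφ' / [1 − cos(β − φ')]
    = (4·34.0/20.1) · sin67.5°·cos11.5° / [1 − cos(56.0°)]
    = 6.766 · 0.9239·0.9799 / [1 − 0.5592]
    = 6.766 · 0.9053 / 0.4408
    = 13.90 m

H_c = 13.90 m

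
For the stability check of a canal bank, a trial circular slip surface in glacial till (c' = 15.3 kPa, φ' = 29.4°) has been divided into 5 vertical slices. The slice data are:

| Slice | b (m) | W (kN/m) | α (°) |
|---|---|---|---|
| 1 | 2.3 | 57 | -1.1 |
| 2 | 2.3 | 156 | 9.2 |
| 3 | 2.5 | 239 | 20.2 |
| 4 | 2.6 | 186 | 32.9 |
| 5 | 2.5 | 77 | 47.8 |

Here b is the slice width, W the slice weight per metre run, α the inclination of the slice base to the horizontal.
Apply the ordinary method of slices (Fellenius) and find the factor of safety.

FS = 2.19

Ordinary method of slices: FS = Σ[c'·Δl_i + (W_i cosα_i)·tanφ'] / Σ W_i sinα_i, with Δl_i = b_i / cosα_i.
Slice 1: Δl = 2.3/cos(-1.1°) = 2.300 m; N'_1 = 57·cos(-1.1°) = 57.0; c'Δl = 35.20; W sinα = -1.1
Slice 2: Δl = 2.3/cos9.2° = 2.330 m; N'_2 = 156·cos9.2° = 154.0; c'Δl = 35.65; W sinα = 24.9
Slice 3: Δl = 2.5/cos20.2° = 2.664 m; N'_3 = 239·cos20.2° = 224.3; c'Δl = 40.76; W sinα = 82.5
Slice 4: Δl = 2.6/cos32.9° = 3.097 m; N'_4 = 186·cos32.9° = 156.2; c'Δl = 47.38; W sinα = 101.0
Slice 5: Δl = 2.5/cos47.8° = 3.722 m; N'_5 = 77·cos47.8° = 51.7; c'Δl = 56.94; W sinα = 57.0
Σc'Δl = 215.9 kN/m; ΣN' = 643.2 kN/m; ΣW sinα = 264.4 kN/m
Resisting = 215.9 + 643.2·tan29.4° = 215.9 + 362.4 = 578.3 kN/m
FS = 578.3 / 264.4 = 2.187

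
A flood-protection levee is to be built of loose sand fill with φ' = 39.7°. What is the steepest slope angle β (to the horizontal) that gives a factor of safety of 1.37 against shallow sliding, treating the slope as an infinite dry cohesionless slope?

β = 31.2°

For an infinite dry cohesionless slope FS = tanφ'/tanβ, so tanβ = tanφ' / FS.
tanβ = tan39.7° / 1.37 = 0.8302 / 1.37 = 0.6060
β = arctan(0.6060) = 31.22°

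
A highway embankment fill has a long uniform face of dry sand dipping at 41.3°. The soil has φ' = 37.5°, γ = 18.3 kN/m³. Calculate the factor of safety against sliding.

For a dry cohesionless infinite slope the factor of safety is FS = tanφ' / tanβ.
FS = tan37.5° / tan41.3° = 0.7673 / 0.8785 = 0.873

FS = 0.87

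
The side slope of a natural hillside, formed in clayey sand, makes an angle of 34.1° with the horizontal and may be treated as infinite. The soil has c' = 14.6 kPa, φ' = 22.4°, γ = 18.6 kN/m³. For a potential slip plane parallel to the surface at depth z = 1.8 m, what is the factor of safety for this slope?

For an infinite slope with a slip plane parallel to the surface (no pore pressure): FS = [c' + γz cos²β tanφ'] / [γz sinβ cosβ].
γz = 18.6·1.8 = 33.48 kN/m²
Numerator = 14.6 + 33.48·cos²34.1°·tan22.4° = 14.6 + 33.48·0.6857·0.4122 = 24.062 kPa
Denominator = 33.48·sin34.1°·cos34.1° = 33.48·0.5606·0.8281 = 15.543 kPa
FS = 24.062 / 15.543 = 1.548

FS = 1.55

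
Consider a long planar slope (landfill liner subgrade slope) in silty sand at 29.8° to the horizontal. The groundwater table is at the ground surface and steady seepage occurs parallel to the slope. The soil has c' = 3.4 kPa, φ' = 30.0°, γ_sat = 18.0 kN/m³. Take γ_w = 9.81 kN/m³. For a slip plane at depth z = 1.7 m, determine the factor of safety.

FS = 0.72

With seepage parallel to the slope and the water table at the surface, the effective normal stress on the slip plane uses the buoyant unit weight γ' = γ_sat − γ_w while the driving shear stress uses γ_sat:
FS = [c' + γ' z cos²β tanφ'] / [γ_sat z sinβ cosβ]
γ' = 18.0 − 9.81 = 8.19 kN/m³
Numerator = 3.4 + 8.19·1.7·cos²29.8°·tan30.0° = 3.4 + 8.19·1.7·0.7530·0.5774 = 9.453 kPa
Denominator = 18.0·1.7·sin29.8°·cos29.8° = 18.0·1.7·0.4970·0.8678 = 13.196 kPa
FS = 9.453 / 13.196 = 0.716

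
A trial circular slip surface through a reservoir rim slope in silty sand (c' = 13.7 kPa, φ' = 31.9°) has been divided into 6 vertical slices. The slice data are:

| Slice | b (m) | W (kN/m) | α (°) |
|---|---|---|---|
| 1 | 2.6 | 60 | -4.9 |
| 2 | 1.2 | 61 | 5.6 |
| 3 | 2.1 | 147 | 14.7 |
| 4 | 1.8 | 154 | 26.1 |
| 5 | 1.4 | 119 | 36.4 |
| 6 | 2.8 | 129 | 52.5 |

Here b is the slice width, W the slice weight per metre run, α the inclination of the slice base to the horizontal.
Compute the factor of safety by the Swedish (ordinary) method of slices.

FS = 1.99

Ordinary method of slices: FS = Σ[c'·Δl_i + (W_i cosα_i)·tanφ'] / Σ W_i sinα_i, with Δl_i = b_i / cosα_i.
Slice 1: Δl = 2.6/cos(-4.9°) = 2.610 m; N'_1 = 60·cos(-4.9°) = 59.8; c'Δl = 35.75; W sinα = -5.1
Slice 2: Δl = 1.2/cos5.6° = 1.206 m; N'_2 = 61·cos5.6° = 60.7; c'Δl = 16.52; W sinα = 6.0
Slice 3: Δl = 2.1/cos14.7° = 2.171 m; N'_3 = 147·cos14.7° = 142.2; c'Δl = 29.74; W sinα = 37.3
Slice 4: Δl = 1.8/cos26.1° = 2.004 m; N'_4 = 154·cos26.1° = 138.3; c'Δl = 27.46; W sinα = 67.8
Slice 5: Δl = 1.4/cos36.4° = 1.739 m; N'_5 = 119·cos36.4° = 95.8; c'Δl = 23.83; W sinα = 70.6
Slice 6: Δl = 2.8/cos52.5° = 4.600 m; N'_6 = 129·cos52.5° = 78.5; c'Δl = 63.01; W sinα = 102.3
Σc'Δl = 196.3 kN/m; ΣN' = 575.3 kN/m; ΣW sinα = 278.8 kN/m
Resisting = 196.3 + 575.3·tan31.9° = 196.3 + 358.1 = 554.4 kN/m
FS = 554.4 / 278.8 = 1.988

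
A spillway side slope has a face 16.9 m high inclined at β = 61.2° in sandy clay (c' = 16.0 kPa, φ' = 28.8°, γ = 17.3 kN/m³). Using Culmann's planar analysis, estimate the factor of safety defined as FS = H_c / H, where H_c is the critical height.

FS = 1.08

H_c = (4c'/γ) · sinβ cosφ' / [1 − cos(β − φ')]
    = (4·16.0/17.3) · sin61.2°·cos28.8° / [1 − cos32.4°]
    = 3.699 · 0.7679 / 0.1557 = 18.25 m
FS = H_c / H = 18.25 / 16.9 = 1.080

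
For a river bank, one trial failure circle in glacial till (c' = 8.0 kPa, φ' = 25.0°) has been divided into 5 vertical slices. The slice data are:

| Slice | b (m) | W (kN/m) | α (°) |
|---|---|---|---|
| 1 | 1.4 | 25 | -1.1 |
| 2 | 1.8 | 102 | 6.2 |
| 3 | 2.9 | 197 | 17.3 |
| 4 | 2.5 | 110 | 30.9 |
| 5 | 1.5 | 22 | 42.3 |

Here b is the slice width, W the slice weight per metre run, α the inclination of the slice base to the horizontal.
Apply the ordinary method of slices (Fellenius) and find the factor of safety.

FS = 2.05

Ordinary method of slices: FS = Σ[c'·Δl_i + (W_i cosα_i)·tanφ'] / Σ W_i sinα_i, with Δl_i = b_i / cosα_i.
Slice 1: Δl = 1.4/cos(-1.1°) = 1.400 m; N'_1 = 25·cos(-1.1°) = 25.0; c'Δl = 11.20; W sinα = -0.5
Slice 2: Δl = 1.8/cos6.2° = 1.811 m; N'_2 = 102·cos6.2° = 101.4; c'Δl = 14.48; W sinα = 11.0
Slice 3: Δl = 2.9/cos17.3° = 3.037 m; N'_3 = 197·cos17.3° = 188.1; c'Δl = 24.30; W sinα = 58.6
Slice 4: Δl = 2.5/cos30.9° = 2.914 m; N'_4 = 110·cos30.9° = 94.4; c'Δl = 23.31; W sinα = 56.5
Slice 5: Δl = 1.5/cos42.3° = 2.028 m; N'_5 = 22·cos42.3° = 16.3; c'Δl = 16.22; W sinα = 14.8
Σc'Δl = 89.5 kN/m; ΣN' = 425.1 kN/m; ΣW sinα = 140.4 kN/m
Resisting = 89.5 + 425.1·tan25.0° = 89.5 + 198.2 = 287.8 kN/m
FS = 287.8 / 140.4 = 2.049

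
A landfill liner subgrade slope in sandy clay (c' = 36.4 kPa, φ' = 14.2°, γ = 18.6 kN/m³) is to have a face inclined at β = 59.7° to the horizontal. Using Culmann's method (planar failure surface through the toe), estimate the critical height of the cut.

H_c = 21.91 m

Culmann's analysis gives the critical failure plane at α_cr = (β + φ')/2 = (59.7 + 14.2)/2 = 37.0°, and the critical height
H_c = (4c'/γ) · sinβ cosφ' / [1 − cos(β − φ')]
    = (4·36.4/18.6) · sin59.7°·cos14.2° / [1 − cos(45.5°)]
    = 7.828 · 0.8634·0.9694 / [1 − 0.7009]
    = 7.828 · 0.8370 / 0.2991
    = 21.91 m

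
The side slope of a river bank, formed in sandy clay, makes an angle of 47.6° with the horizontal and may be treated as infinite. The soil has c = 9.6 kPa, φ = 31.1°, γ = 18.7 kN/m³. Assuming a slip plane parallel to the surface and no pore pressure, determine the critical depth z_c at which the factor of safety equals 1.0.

z_c = 2.30 m

Setting FS = 1.00 in FS = [c + γz cos²β tanφ] / [γz sinβ cosβ] and solving for z:
z = c / [γ cosβ (FS·sinβ − cosβ·tanφ)]
  = 9.6 / [18.7·cos47.6°·(1.00·sin47.6° − cos47.6°·tan31.1°)]
  = 9.6 / [18.7·0.6743·(1.00·0.7385 − 0.6743·0.6032)]
  = 9.6 / 4.1824 = 2.295 m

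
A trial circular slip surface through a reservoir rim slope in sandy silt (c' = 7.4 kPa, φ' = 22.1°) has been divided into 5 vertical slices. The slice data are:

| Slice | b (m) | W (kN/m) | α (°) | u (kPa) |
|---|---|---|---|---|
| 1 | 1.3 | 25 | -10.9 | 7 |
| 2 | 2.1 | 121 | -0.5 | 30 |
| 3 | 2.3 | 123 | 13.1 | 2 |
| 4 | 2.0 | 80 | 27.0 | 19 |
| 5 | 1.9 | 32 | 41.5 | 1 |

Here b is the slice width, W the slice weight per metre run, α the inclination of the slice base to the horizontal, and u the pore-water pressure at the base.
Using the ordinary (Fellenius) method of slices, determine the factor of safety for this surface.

Ordinary method of slices: FS = Σ[c'·Δl_i + (W_i cosα_i − u_i·Δl_i)·tanφ'] / Σ W_i sinα_i, with Δl_i = b_i / cosα_i.
Slice 1: Δl = 1.3/cos(-10.9°) = 1.324 m; N'_1 = 25·cos(-10.9°) − 7·1.324 = 15.3; c'Δl = 9.80; W sinα = -4.7
Slice 2: Δl = 2.1/cos(-0.5°) = 2.100 m; N'_2 = 121·cos(-0.5°) − 30·2.100 = 58.0; c'Δl = 15.54; W sinα = -1.1
Slice 3: Δl = 2.3/cos13.1° = 2.361 m; N'_3 = 123·cos13.1° − 2·2.361 = 115.1; c'Δl = 17.47; W sinα = 27.9
Slice 4: Δl = 2.0/cos27.0° = 2.245 m; N'_4 = 80·cos27.0° − 19·2.245 = 28.6; c'Δl = 16.61; W sinα = 36.3
Slice 5: Δl = 1.9/cos41.5° = 2.537 m; N'_5 = 32·cos41.5° − 1·2.537 = 21.4; c'Δl = 18.77; W sinα = 21.2
Σc'Δl = 78.2 kN/m; ΣN' = 238.4 kN/m; ΣW sinα = 79.6 kN/m
Resisting = 78.2 + 238.4·tan22.1° = 78.2 + 96.8 = 175.0 kN/m
FS = 175.0 / 79.6 = 2.198

FS = 2.20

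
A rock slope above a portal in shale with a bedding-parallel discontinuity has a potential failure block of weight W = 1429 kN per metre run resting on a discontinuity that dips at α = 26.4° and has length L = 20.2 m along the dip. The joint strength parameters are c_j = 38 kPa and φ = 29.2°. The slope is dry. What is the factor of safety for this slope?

Resolving the block weight along and normal to the plane and applying the Mohr–Coulomb strength on the joint:
N' = W cosα = 1429·cos26.4° = 1280.0 kN/m
Driving force T = W sinα = 1429·sin26.4° = 635.4 kN/m
Resisting force R = c_j·L + N'·tanφ = 38·20.2 + 1280.0·tan29.2° = 767.6 + 715.4 = 1483.0 kN/m
FS = R / T = 1483.0 / 635.4 = 2.334

FS = 2.33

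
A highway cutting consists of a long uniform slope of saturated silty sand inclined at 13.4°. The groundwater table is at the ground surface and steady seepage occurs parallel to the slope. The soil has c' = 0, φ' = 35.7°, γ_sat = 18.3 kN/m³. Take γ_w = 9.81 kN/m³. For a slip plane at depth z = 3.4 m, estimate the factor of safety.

FS = 1.40

With seepage parallel to the slope and the water table at the surface, the effective normal stress on the slip plane uses the buoyant unit weight γ' = γ_sat − γ_w while the driving shear stress uses γ_sat:
FS = [c' + γ' z cos²β tanφ'] / [γ_sat z sinβ cosβ]
(For c' = 0 this reduces to FS = (γ'/γ_sat)·tanφ'/tanβ.)
γ' = 18.3 − 9.81 = 8.49 kN/m³
Numerator = 0.0 + 8.49·3.4·cos²13.4°·tan35.7° = 0.0 + 8.49·3.4·0.9463·0.7186 = 19.628 kPa
Denominator = 18.3·3.4·sin13.4°·cos13.4° = 18.3·3.4·0.2317·0.9728 = 14.027 kPa
FS = 19.628 / 14.027 = 1.399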